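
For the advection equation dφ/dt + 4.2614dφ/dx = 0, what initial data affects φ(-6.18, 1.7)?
A single point: x = -13.42438. The characteristic through (-6.18, 1.7) is x - 4.2614t = const, so x = -6.18 - 4.2614·1.7 = -13.42438.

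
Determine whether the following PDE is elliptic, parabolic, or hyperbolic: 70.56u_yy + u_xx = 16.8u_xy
Rewriting in standard form: u_xx - 16.8u_xy + 70.56u_yy = 0. Coefficients: A = 1, B = -16.8, C = 70.56. B² - 4AC = 0, which is zero, so the equation is parabolic.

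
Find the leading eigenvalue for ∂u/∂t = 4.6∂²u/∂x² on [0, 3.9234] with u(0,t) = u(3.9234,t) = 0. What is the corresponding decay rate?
Eigenvalues: λₙ = 4.6n²π²/3.9234².
First three modes:
  n=1: λ₁ = 4.6π²/3.9234² ≈ 2.949
  n=2: λ₂ = 18.4π²/3.9234² ≈ 11.798 (4× faster decay)
  n=3: λ₃ = 41.4π²/3.9234² ≈ 26.545 (9× faster decay)
As t → ∞, higher modes decay exponentially faster. The n=1 mode dominates: u ~ c₁ sin(πx/3.9234) e^{-λ₁t}.
Decay rate: λ₁ = 4.6π²/3.9234² ≈ 2.949.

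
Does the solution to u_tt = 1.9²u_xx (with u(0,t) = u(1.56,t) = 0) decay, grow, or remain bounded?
u oscillates (no decay). Energy is conserved; the solution oscillates indefinitely as standing waves.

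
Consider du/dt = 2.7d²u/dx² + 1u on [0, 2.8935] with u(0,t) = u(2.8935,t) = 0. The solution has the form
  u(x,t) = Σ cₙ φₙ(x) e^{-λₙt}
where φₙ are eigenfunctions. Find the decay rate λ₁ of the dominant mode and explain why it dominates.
Eigenvalues: λₙ = 2.7n²π²/2.8935² - 1.
First three modes:
  n=1: λ₁ = 2.7π²/2.8935² - 1 ≈ 2.183
  n=2: λ₂ = 10.8π²/2.8935² - 1 ≈ 11.731
  n=3: λ₃ = 24.3π²/2.8935² - 1 ≈ 27.646
Since 2.7π²/2.8935² ≈ 3.183 > 1, all λₙ > 0.
The n=1 mode decays slowest → dominates as t → ∞.
Asymptotic: u ~ c₁ sin(πx/2.8935) e^{-λ₁t} with decay rate λ₁ ≈ 2.183.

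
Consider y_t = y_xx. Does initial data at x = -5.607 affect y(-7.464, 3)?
Yes, for any finite x. The heat equation has infinite propagation speed, so all initial data affects all points at any t > 0.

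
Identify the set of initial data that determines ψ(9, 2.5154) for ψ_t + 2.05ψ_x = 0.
A single point: x = 3.84343. The characteristic through (9, 2.5154) is x - 2.05t = const, so x = 9 - 2.05·2.5154 = 3.84343.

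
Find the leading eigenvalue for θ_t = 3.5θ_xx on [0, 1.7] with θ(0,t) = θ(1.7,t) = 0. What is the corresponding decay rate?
Eigenvalues: λₙ = 3.5n²π²/1.7².
First three modes:
  n=1: λ₁ = 3.5π²/1.7² ≈ 11.953
  n=2: λ₂ = 14π²/1.7² ≈ 47.811 (4× faster decay)
  n=3: λ₃ = 31.5π²/1.7² ≈ 107.575 (9× faster decay)
As t → ∞, higher modes decay exponentially faster. The n=1 mode dominates: θ ~ c₁ sin(πx/1.7) e^{-λ₁t}.
Decay rate: λ₁ = 3.5π²/1.7² ≈ 11.953.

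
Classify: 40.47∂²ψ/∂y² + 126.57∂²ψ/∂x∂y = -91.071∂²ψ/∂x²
Rewriting in standard form: 91.071∂²ψ/∂x² + 126.57∂²ψ/∂x∂y + 40.47∂²ψ/∂y² = 0. Hyperbolic (discriminant = 1277.39142).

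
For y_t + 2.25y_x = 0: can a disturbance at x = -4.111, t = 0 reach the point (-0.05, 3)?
No. Only data at x = -6.8 affects (-0.05, 3). Advection has one-way propagation along characteristics.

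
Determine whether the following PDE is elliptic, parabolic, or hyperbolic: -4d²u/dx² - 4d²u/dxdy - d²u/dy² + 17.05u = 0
Coefficients: A = -4, B = -4, C = -1. B² - 4AC = 0, which is zero, so the equation is parabolic.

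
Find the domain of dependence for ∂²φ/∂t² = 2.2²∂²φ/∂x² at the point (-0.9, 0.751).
Domain of dependence: [-2.5522, 0.7522]. Signals travel at speed 2.2, so data within |x - -0.9| ≤ 2.2·0.751 = 1.6522 can reach the point.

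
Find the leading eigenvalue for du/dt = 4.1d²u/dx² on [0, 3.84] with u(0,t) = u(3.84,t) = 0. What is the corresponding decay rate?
Eigenvalues: λₙ = 4.1n²π²/3.84².
First three modes:
  n=1: λ₁ = 4.1π²/3.84² ≈ 2.744
  n=2: λ₂ = 16.4π²/3.84² ≈ 10.977 (4× faster decay)
  n=3: λ₃ = 36.9π²/3.84² ≈ 24.698 (9× faster decay)
As t → ∞, higher modes decay exponentially faster. The n=1 mode dominates: u ~ c₁ sin(πx/3.84) e^{-λ₁t}.
Decay rate: λ₁ = 4.1π²/3.84² ≈ 2.744.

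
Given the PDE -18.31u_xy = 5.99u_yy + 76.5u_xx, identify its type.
Rewriting in standard form: -76.5u_xx - 18.31u_xy - 5.99u_yy = 0. The second-order coefficients are A = -76.5, B = -18.31, C = -5.99. Since B² - 4AC = -1497.6839 < 0, this is an elliptic PDE.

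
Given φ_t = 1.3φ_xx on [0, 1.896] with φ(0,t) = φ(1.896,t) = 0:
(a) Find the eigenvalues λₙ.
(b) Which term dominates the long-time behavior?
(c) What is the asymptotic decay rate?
Eigenvalues: λₙ = 1.3n²π²/1.896².
First three modes:
  n=1: λ₁ = 1.3π²/1.896² ≈ 3.569
  n=2: λ₂ = 5.2π²/1.896² ≈ 14.277 (4× faster decay)
  n=3: λ₃ = 11.7π²/1.896² ≈ 32.122 (9× faster decay)
As t → ∞, higher modes decay exponentially faster. The n=1 mode dominates: φ ~ c₁ sin(πx/1.896) e^{-λ₁t}.
Decay rate: λ₁ = 1.3π²/1.896² ≈ 3.569.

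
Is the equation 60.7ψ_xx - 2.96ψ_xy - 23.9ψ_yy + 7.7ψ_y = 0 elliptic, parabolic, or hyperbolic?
Computing B² - 4AC with A = 60.7, B = -2.96, C = -23.9: discriminant = 5811.6816 (positive). Answer: hyperbolic.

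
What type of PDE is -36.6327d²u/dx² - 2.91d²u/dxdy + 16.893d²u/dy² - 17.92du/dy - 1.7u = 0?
With A = -36.6327, B = -2.91, C = 16.893, the discriminant is 2483.8129044. This is a hyperbolic PDE.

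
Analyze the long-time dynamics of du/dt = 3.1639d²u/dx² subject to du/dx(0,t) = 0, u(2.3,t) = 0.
Long-time behavior: u → 0. Heat escapes through the Dirichlet boundary.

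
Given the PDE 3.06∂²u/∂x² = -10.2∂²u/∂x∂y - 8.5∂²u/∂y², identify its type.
Rewriting in standard form: 3.06∂²u/∂x² + 10.2∂²u/∂x∂y + 8.5∂²u/∂y² = 0. The second-order coefficients are A = 3.06, B = 10.2, C = 8.5. Since B² - 4AC = 0 = 0, this is a parabolic PDE.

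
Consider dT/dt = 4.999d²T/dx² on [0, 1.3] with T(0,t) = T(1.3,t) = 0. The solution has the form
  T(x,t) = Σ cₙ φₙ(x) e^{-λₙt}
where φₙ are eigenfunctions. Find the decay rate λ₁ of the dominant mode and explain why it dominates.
Eigenvalues: λₙ = 4.999n²π²/1.3².
First three modes:
  n=1: λ₁ = 4.999π²/1.3² ≈ 29.194
  n=2: λ₂ = 19.996π²/1.3² ≈ 116.777 (4× faster decay)
  n=3: λ₃ = 44.991π²/1.3² ≈ 262.748 (9× faster decay)
As t → ∞, higher modes decay exponentially faster. The n=1 mode dominates: T ~ c₁ sin(πx/1.3) e^{-λ₁t}.
Decay rate: λ₁ = 4.999π²/1.3² ≈ 29.194.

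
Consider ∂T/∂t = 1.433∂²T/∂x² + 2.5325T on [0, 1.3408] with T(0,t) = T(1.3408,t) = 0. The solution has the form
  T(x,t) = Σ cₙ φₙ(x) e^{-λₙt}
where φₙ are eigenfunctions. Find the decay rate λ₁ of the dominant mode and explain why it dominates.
Eigenvalues: λₙ = 1.433n²π²/1.3408² - 2.5325.
First three modes:
  n=1: λ₁ = 1.433π²/1.3408² - 2.5325 ≈ 5.335
  n=2: λ₂ = 5.732π²/1.3408² - 2.5325 ≈ 28.936
  n=3: λ₃ = 12.897π²/1.3408² - 2.5325 ≈ 68.272
Since 1.433π²/1.3408² ≈ 7.867 > 2.5325, all λₙ > 0.
The n=1 mode decays slowest → dominates as t → ∞.
Asymptotic: T ~ c₁ sin(πx/1.3408) e^{-λ₁t} with decay rate λ₁ ≈ 5.335.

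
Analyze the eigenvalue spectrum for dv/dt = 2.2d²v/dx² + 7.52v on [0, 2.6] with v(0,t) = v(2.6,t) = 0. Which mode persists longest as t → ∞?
Eigenvalues: λₙ = 2.2n²π²/2.6² - 7.52.
First three modes:
  n=1: λ₁ = 2.2π²/2.6² - 7.52 ≈ -4.308
  n=2: λ₂ = 8.8π²/2.6² - 7.52 ≈ 5.328
  n=3: λ₃ = 19.8π²/2.6² - 7.52 ≈ 21.388
Since 2.2π²/2.6² ≈ 3.212 < 7.52, λ₁ < 0.
The n=1 mode grows fastest (−λₙ is largest for n=1) → dominates.
Asymptotic: v ~ c₁ sin(πx/2.6) e^{4.308t} (exponential growth at rate −λ₁ ≈ 4.308).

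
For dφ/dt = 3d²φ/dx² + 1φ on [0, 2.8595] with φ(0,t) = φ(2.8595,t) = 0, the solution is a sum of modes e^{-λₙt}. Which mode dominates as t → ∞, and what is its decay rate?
Eigenvalues: λₙ = 3n²π²/2.8595² - 1.
First three modes:
  n=1: λ₁ = 3π²/2.8595² - 1 ≈ 2.621
  n=2: λ₂ = 12π²/2.8595² - 1 ≈ 13.484
  n=3: λ₃ = 27π²/2.8595² - 1 ≈ 31.59
Since 3π²/2.8595² ≈ 3.621 > 1, all λₙ > 0.
The n=1 mode decays slowest → dominates as t → ∞.
Asymptotic: φ ~ c₁ sin(πx/2.8595) e^{-λ₁t} with decay rate λ₁ ≈ 2.621.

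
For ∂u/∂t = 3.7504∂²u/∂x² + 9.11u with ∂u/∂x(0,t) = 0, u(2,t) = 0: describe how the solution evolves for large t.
u grows unboundedly. Reaction dominates diffusion (r=9.11 > κπ²/(4L²)≈2.31); solution grows exponentially.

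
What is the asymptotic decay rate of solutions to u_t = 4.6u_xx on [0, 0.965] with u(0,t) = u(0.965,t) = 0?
Eigenvalues: λₙ = 4.6n²π²/0.965².
First three modes:
  n=1: λ₁ = 4.6π²/0.965² ≈ 48.753
  n=2: λ₂ = 18.4π²/0.965² ≈ 195.013 (4× faster decay)
  n=3: λ₃ = 41.4π²/0.965² ≈ 438.779 (9× faster decay)
As t → ∞, higher modes decay exponentially faster. The n=1 mode dominates: u ~ c₁ sin(πx/0.965) e^{-λ₁t}.
Decay rate: λ₁ = 4.6π²/0.965² ≈ 48.753.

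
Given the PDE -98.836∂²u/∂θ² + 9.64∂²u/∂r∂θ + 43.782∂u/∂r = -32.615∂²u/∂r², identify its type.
Rewriting in standard form: 32.615∂²u/∂r² + 9.64∂²u/∂r∂θ - 98.836∂²u/∂θ² + 43.782∂u/∂r = 0. The second-order coefficients are A = 32.615, B = 9.64, C = -98.836. Since B² - 4AC = 12987.07416 > 0, this is a hyperbolic PDE.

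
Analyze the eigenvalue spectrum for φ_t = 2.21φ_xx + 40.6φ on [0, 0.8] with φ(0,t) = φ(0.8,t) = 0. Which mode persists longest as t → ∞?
Eigenvalues: λₙ = 2.21n²π²/0.8² - 40.6.
First three modes:
  n=1: λ₁ = 2.21π²/0.8² - 40.6 ≈ -6.519
  n=2: λ₂ = 8.84π²/0.8² - 40.6 ≈ 95.724
  n=3: λ₃ = 19.89π²/0.8² - 40.6 ≈ 266.129
Since 2.21π²/0.8² ≈ 34.081 < 40.6, λ₁ < 0.
The n=1 mode grows fastest (−λₙ is largest for n=1) → dominates.
Asymptotic: φ ~ c₁ sin(πx/0.8) e^{6.519t} (exponential growth at rate −λ₁ ≈ 6.519).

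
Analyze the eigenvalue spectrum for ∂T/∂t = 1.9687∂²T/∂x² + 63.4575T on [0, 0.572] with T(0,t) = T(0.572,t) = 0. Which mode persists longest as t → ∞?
Eigenvalues: λₙ = 1.9687n²π²/0.572² - 63.4575.
First three modes:
  n=1: λ₁ = 1.9687π²/0.572² - 63.4575 ≈ -4.071
  n=2: λ₂ = 7.8748π²/0.572² - 63.4575 ≈ 174.088
  n=3: λ₃ = 17.7183π²/0.572² - 63.4575 ≈ 471.02
Since 1.9687π²/0.572² ≈ 59.386 < 63.4575, λ₁ < 0.
The n=1 mode grows fastest (−λₙ is largest for n=1) → dominates.
Asymptotic: T ~ c₁ sin(πx/0.572) e^{4.071t} (exponential growth at rate −λ₁ ≈ 4.071).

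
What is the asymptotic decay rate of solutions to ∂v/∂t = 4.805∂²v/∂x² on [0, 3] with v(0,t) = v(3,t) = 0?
Eigenvalues: λₙ = 4.805n²π²/3².
First three modes:
  n=1: λ₁ = 4.805π²/3² ≈ 5.269
  n=2: λ₂ = 19.22π²/3² ≈ 21.077 (4× faster decay)
  n=3: λ₃ = 43.245π²/3² ≈ 47.423 (9× faster decay)
As t → ∞, higher modes decay exponentially faster. The n=1 mode dominates: v ~ c₁ sin(πx/3) e^{-λ₁t}.
Decay rate: λ₁ = 4.805π²/3² ≈ 5.269.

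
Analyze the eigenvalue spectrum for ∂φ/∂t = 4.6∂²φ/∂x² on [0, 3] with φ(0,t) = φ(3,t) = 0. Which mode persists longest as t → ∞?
Eigenvalues: λₙ = 4.6n²π²/3².
First three modes:
  n=1: λ₁ = 4.6π²/3² ≈ 5.044
  n=2: λ₂ = 18.4π²/3² ≈ 20.178 (4× faster decay)
  n=3: λ₃ = 41.4π²/3² ≈ 45.4 (9× faster decay)
As t → ∞, higher modes decay exponentially faster. The n=1 mode dominates: φ ~ c₁ sin(πx/3) e^{-λ₁t}.
Decay rate: λ₁ = 4.6π²/3² ≈ 5.044.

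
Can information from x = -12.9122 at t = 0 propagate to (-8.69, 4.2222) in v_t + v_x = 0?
Yes. The characteristic through (-8.69, 4.2222) passes through x = -12.9122.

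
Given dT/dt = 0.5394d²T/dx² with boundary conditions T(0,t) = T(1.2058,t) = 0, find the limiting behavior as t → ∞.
T → 0. Heat diffuses out through both boundaries.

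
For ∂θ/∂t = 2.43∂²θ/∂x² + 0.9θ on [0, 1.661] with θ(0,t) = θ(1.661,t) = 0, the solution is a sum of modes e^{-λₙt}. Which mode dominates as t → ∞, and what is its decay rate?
Eigenvalues: λₙ = 2.43n²π²/1.661² - 0.9.
First three modes:
  n=1: λ₁ = 2.43π²/1.661² - 0.9 ≈ 7.793
  n=2: λ₂ = 9.72π²/1.661² - 0.9 ≈ 33.872
  n=3: λ₃ = 21.87π²/1.661² - 0.9 ≈ 77.336
Since 2.43π²/1.661² ≈ 8.693 > 0.9, all λₙ > 0.
The n=1 mode decays slowest → dominates as t → ∞.
Asymptotic: θ ~ c₁ sin(πx/1.661) e^{-λ₁t} with decay rate λ₁ ≈ 7.793.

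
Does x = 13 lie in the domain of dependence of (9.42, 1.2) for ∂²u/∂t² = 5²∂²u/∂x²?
Yes. The domain of dependence is [3.42, 15.42], and 13 ∈ [3.42, 15.42].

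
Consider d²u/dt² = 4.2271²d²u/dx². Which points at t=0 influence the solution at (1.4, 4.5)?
Domain of dependence: [-17.62195, 20.42195]. Signals travel at speed 4.2271, so data within |x - 1.4| ≤ 4.2271·4.5 = 19.02195 can reach the point.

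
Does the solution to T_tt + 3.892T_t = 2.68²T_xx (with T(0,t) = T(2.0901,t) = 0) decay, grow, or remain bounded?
T → 0. Damping (γ=3.892) dissipates energy; oscillations decay exponentially.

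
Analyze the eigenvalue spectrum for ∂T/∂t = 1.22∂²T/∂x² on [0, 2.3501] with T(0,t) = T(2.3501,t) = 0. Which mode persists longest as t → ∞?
Eigenvalues: λₙ = 1.22n²π²/2.3501².
First three modes:
  n=1: λ₁ = 1.22π²/2.3501² ≈ 2.18
  n=2: λ₂ = 4.88π²/2.3501² ≈ 8.721 (4× faster decay)
  n=3: λ₃ = 10.98π²/2.3501² ≈ 19.621 (9× faster decay)
As t → ∞, higher modes decay exponentially faster. The n=1 mode dominates: T ~ c₁ sin(πx/2.3501) e^{-λ₁t}.
Decay rate: λ₁ = 1.22π²/2.3501² ≈ 2.18.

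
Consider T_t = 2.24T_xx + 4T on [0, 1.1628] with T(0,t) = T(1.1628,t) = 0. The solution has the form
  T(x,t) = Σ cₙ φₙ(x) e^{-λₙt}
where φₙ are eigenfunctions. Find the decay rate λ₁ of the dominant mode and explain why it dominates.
Eigenvalues: λₙ = 2.24n²π²/1.1628² - 4.
First three modes:
  n=1: λ₁ = 2.24π²/1.1628² - 4 ≈ 12.351
  n=2: λ₂ = 8.96π²/1.1628² - 4 ≈ 61.403
  n=3: λ₃ = 20.16π²/1.1628² - 4 ≈ 143.157
Since 2.24π²/1.1628² ≈ 16.351 > 4, all λₙ > 0.
The n=1 mode decays slowest → dominates as t → ∞.
Asymptotic: T ~ c₁ sin(πx/1.1628) e^{-λ₁t} with decay rate λ₁ ≈ 12.351.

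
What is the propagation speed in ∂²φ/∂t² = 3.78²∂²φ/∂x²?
Speed = 3.78. Information travels along characteristics x = x₀ ± 3.78t.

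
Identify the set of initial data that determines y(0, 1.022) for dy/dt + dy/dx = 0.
A single point: x = -1.022. The characteristic through (0, 1.022) is x - 1t = const, so x = 0 - 1·1.022 = -1.022.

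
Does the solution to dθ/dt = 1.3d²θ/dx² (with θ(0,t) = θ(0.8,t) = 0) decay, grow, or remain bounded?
θ → 0. Heat diffuses out through both boundaries.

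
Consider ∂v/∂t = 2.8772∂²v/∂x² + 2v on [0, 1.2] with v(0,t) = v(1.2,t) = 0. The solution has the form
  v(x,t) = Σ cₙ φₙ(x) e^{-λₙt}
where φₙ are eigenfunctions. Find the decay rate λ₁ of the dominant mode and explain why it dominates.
Eigenvalues: λₙ = 2.8772n²π²/1.2² - 2.
First three modes:
  n=1: λ₁ = 2.8772π²/1.2² - 2 ≈ 17.72
  n=2: λ₂ = 11.5088π²/1.2² - 2 ≈ 76.88
  n=3: λ₃ = 25.8948π²/1.2² - 2 ≈ 175.48
Since 2.8772π²/1.2² ≈ 19.72 > 2, all λₙ > 0.
The n=1 mode decays slowest → dominates as t → ∞.
Asymptotic: v ~ c₁ sin(πx/1.2) e^{-λ₁t} with decay rate λ₁ ≈ 17.72.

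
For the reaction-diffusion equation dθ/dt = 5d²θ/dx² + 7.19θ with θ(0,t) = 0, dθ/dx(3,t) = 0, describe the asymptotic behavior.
θ grows unboundedly. Reaction dominates diffusion (r=7.19 > κπ²/(4L²)≈1.37); solution grows exponentially.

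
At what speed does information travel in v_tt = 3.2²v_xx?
Speed = 3.2. Information travels along characteristics x = x₀ ± 3.2t.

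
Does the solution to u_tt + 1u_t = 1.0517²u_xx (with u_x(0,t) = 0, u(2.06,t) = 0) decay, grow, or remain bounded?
u → 0. Damping (γ=1) dissipates energy; oscillations decay exponentially.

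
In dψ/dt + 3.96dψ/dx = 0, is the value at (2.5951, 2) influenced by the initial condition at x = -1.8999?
No. Only data at x = -5.3249 affects (2.5951, 2). Advection has one-way propagation along characteristics.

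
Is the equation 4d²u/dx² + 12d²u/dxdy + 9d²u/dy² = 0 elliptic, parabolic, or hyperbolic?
Computing B² - 4AC with A = 4, B = 12, C = 9: discriminant = 0 (zero). Answer: parabolic.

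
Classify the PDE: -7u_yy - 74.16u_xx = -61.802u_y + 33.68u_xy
Rewriting in standard form: -74.16u_xx - 33.68u_xy - 7u_yy + 61.802u_y = 0. A = -74.16, B = -33.68, C = -7. Discriminant B² - 4AC = -942.1376. Since -942.1376 < 0, elliptic.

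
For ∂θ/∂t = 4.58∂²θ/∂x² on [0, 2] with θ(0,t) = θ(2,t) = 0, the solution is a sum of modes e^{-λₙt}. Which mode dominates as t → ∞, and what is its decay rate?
Eigenvalues: λₙ = 4.58n²π²/2².
First three modes:
  n=1: λ₁ = 4.58π²/2² ≈ 11.301
  n=2: λ₂ = 18.32π²/2² ≈ 45.203 (4× faster decay)
  n=3: λ₃ = 41.22π²/2² ≈ 101.706 (9× faster decay)
As t → ∞, higher modes decay exponentially faster. The n=1 mode dominates: θ ~ c₁ sin(πx/2) e^{-λ₁t}.
Decay rate: λ₁ = 4.58π²/2² ≈ 11.301.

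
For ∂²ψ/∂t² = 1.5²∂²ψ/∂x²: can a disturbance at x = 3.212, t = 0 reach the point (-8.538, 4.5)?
No. The domain of dependence is [-15.288, -1.788], and 3.212 is outside this interval.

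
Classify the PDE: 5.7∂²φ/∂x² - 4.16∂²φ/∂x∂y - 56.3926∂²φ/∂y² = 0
A = 5.7, B = -4.16, C = -56.3926. Discriminant B² - 4AC = 1303.05688. Since 1303.05688 > 0, hyperbolic.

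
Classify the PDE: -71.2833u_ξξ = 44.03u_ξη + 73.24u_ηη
Rewriting in standard form: -71.2833u_ξξ - 44.03u_ξη - 73.24u_ηη = 0. A = -71.2833, B = -44.03, C = -73.24. Discriminant B² - 4AC = -18944.514668. Since -18944.514668 < 0, elliptic.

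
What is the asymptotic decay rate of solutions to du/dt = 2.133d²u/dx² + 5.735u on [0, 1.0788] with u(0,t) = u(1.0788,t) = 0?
Eigenvalues: λₙ = 2.133n²π²/1.0788² - 5.735.
First three modes:
  n=1: λ₁ = 2.133π²/1.0788² - 5.735 ≈ 12.354
  n=2: λ₂ = 8.532π²/1.0788² - 5.735 ≈ 66.62
  n=3: λ₃ = 19.197π²/1.0788² - 5.735 ≈ 157.064
Since 2.133π²/1.0788² ≈ 18.089 > 5.735, all λₙ > 0.
The n=1 mode decays slowest → dominates as t → ∞.
Asymptotic: u ~ c₁ sin(πx/1.0788) e^{-λ₁t} with decay rate λ₁ ≈ 12.354.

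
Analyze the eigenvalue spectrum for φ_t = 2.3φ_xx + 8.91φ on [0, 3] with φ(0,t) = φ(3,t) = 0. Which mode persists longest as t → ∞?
Eigenvalues: λₙ = 2.3n²π²/3² - 8.91.
First three modes:
  n=1: λ₁ = 2.3π²/3² - 8.91 ≈ -6.388
  n=2: λ₂ = 9.2π²/3² - 8.91 ≈ 1.179
  n=3: λ₃ = 20.7π²/3² - 8.91 ≈ 13.79
Since 2.3π²/3² ≈ 2.522 < 8.91, λ₁ < 0.
The n=1 mode grows fastest (−λₙ is largest for n=1) → dominates.
Asymptotic: φ ~ c₁ sin(πx/3) e^{6.388t} (exponential growth at rate −λ₁ ≈ 6.388).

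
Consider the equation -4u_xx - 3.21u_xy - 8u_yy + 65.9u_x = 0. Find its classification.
Elliptic. (A = -4, B = -3.21, C = -8 gives B² - 4AC = -117.6959.)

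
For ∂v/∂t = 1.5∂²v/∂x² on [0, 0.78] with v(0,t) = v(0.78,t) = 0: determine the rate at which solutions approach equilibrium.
Eigenvalues: λₙ = 1.5n²π²/0.78².
First three modes:
  n=1: λ₁ = 1.5π²/0.78² ≈ 24.333
  n=2: λ₂ = 6π²/0.78² ≈ 97.333 (4× faster decay)
  n=3: λ₃ = 13.5π²/0.78² ≈ 219 (9× faster decay)
As t → ∞, higher modes decay exponentially faster. The n=1 mode dominates: v ~ c₁ sin(πx/0.78) e^{-λ₁t}.
Decay rate: λ₁ = 1.5π²/0.78² ≈ 24.333.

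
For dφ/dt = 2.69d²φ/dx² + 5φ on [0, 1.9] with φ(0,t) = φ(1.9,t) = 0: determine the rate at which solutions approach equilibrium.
Eigenvalues: λₙ = 2.69n²π²/1.9² - 5.
First three modes:
  n=1: λ₁ = 2.69π²/1.9² - 5 ≈ 2.354
  n=2: λ₂ = 10.76π²/1.9² - 5 ≈ 24.417
  n=3: λ₃ = 24.21π²/1.9² - 5 ≈ 61.189
Since 2.69π²/1.9² ≈ 7.354 > 5, all λₙ > 0.
The n=1 mode decays slowest → dominates as t → ∞.
Asymptotic: φ ~ c₁ sin(πx/1.9) e^{-λ₁t} with decay rate λ₁ ≈ 2.354.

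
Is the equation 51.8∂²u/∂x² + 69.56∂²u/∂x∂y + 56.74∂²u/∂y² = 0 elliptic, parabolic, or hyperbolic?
Computing B² - 4AC with A = 51.8, B = 69.56, C = 56.74: discriminant = -6917.9344 (negative). Answer: elliptic.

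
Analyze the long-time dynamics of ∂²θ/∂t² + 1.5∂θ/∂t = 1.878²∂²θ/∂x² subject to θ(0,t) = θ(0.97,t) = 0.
Long-time behavior: θ → 0. Damping (γ=1.5) dissipates energy; oscillations decay exponentially.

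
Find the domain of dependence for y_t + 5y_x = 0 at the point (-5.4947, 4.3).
A single point: x = -26.9947. The characteristic through (-5.4947, 4.3) is x - 5t = const, so x = -5.4947 - 5·4.3 = -26.9947.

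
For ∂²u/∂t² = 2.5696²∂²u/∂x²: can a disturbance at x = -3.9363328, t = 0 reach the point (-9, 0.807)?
No. The domain of dependence is [-11.0736672, -6.9263328], and -3.9363328 is outside this interval.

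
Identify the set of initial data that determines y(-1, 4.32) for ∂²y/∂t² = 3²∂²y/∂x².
Domain of dependence: [-13.96, 11.96]. Signals travel at speed 3, so data within |x - -1| ≤ 3·4.32 = 12.96 can reach the point.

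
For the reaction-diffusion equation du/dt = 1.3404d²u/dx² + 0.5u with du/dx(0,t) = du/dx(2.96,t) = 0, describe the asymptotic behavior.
u grows unboundedly. With Neumann BCs the constant mode has diffusion eigenvalue 0, so any r > 0 makes it grow like e^(0.5t); solution grows exponentially.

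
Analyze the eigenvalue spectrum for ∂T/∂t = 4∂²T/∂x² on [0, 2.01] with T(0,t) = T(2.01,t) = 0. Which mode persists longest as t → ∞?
Eigenvalues: λₙ = 4n²π²/2.01².
First three modes:
  n=1: λ₁ = 4π²/2.01² ≈ 9.772
  n=2: λ₂ = 16π²/2.01² ≈ 39.087 (4× faster decay)
  n=3: λ₃ = 36π²/2.01² ≈ 87.945 (9× faster decay)
As t → ∞, higher modes decay exponentially faster. The n=1 mode dominates: T ~ c₁ sin(πx/2.01) e^{-λ₁t}.
Decay rate: λ₁ = 4π²/2.01² ≈ 9.772.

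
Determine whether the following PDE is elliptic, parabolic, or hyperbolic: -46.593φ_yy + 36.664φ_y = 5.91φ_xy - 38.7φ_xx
Rewriting in standard form: 38.7φ_xx - 5.91φ_xy - 46.593φ_yy + 36.664φ_y = 0. Coefficients: A = 38.7, B = -5.91, C = -46.593. B² - 4AC = 7247.5245, which is positive, so the equation is hyperbolic.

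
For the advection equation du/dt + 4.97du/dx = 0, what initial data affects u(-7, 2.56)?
A single point: x = -19.7232. The characteristic through (-7, 2.56) is x - 4.97t = const, so x = -7 - 4.97·2.56 = -19.7232.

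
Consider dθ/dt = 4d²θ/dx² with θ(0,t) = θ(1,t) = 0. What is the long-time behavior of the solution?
As t → ∞, θ → 0. Heat diffuses out through both boundaries.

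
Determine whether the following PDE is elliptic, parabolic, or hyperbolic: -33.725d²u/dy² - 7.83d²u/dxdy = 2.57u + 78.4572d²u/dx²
Rewriting in standard form: -78.4572d²u/dx² - 7.83d²u/dxdy - 33.725d²u/dy² - 2.57u = 0. Coefficients: A = -78.4572, B = -7.83, C = -33.725. B² - 4AC = -10522.56738, which is negative, so the equation is elliptic.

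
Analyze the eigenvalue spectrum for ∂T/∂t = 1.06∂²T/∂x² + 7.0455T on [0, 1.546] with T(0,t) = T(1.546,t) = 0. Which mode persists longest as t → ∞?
Eigenvalues: λₙ = 1.06n²π²/1.546² - 7.0455.
First three modes:
  n=1: λ₁ = 1.06π²/1.546² - 7.0455 ≈ -2.668
  n=2: λ₂ = 4.24π²/1.546² - 7.0455 ≈ 10.463
  n=3: λ₃ = 9.54π²/1.546² - 7.0455 ≈ 32.348
Since 1.06π²/1.546² ≈ 4.377 < 7.0455, λ₁ < 0.
The n=1 mode grows fastest (−λₙ is largest for n=1) → dominates.
Asymptotic: T ~ c₁ sin(πx/1.546) e^{2.668t} (exponential growth at rate −λ₁ ≈ 2.668).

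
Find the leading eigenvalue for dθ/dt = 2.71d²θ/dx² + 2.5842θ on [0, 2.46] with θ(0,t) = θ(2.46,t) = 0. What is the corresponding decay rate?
Eigenvalues: λₙ = 2.71n²π²/2.46² - 2.5842.
First three modes:
  n=1: λ₁ = 2.71π²/2.46² - 2.5842 ≈ 1.836
  n=2: λ₂ = 10.84π²/2.46² - 2.5842 ≈ 15.095
  n=3: λ₃ = 24.39π²/2.46² - 2.5842 ≈ 37.194
Since 2.71π²/2.46² ≈ 4.42 > 2.5842, all λₙ > 0.
The n=1 mode decays slowest → dominates as t → ∞.
Asymptotic: θ ~ c₁ sin(πx/2.46) e^{-λ₁t} with decay rate λ₁ ≈ 1.836.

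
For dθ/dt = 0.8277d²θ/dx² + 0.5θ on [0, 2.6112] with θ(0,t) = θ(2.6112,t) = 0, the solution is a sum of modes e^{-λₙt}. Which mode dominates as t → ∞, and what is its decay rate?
Eigenvalues: λₙ = 0.8277n²π²/2.6112² - 0.5.
First three modes:
  n=1: λ₁ = 0.8277π²/2.6112² - 0.5 ≈ 0.698
  n=2: λ₂ = 3.3108π²/2.6112² - 0.5 ≈ 4.292
  n=3: λ₃ = 7.4493π²/2.6112² - 0.5 ≈ 10.283
Since 0.8277π²/2.6112² ≈ 1.198 > 0.5, all λₙ > 0.
The n=1 mode decays slowest → dominates as t → ∞.
Asymptotic: θ ~ c₁ sin(πx/2.6112) e^{-λ₁t} with decay rate λ₁ ≈ 0.698.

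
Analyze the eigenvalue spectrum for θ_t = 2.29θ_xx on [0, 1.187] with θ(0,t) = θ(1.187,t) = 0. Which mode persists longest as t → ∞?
Eigenvalues: λₙ = 2.29n²π²/1.187².
First three modes:
  n=1: λ₁ = 2.29π²/1.187² ≈ 16.041
  n=2: λ₂ = 9.16π²/1.187² ≈ 64.164 (4× faster decay)
  n=3: λ₃ = 20.61π²/1.187² ≈ 144.37 (9× faster decay)
As t → ∞, higher modes decay exponentially faster. The n=1 mode dominates: θ ~ c₁ sin(πx/1.187) e^{-λ₁t}.
Decay rate: λ₁ = 2.29π²/1.187² ≈ 16.041.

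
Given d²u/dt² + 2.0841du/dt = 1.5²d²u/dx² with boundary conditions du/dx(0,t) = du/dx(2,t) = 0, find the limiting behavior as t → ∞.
u → constant (steady state). Damping (γ=2.0841) dissipates the nonconstant modes; with Neumann BCs the spatial average obeys M''+γM'=0 and tends to a finite limit.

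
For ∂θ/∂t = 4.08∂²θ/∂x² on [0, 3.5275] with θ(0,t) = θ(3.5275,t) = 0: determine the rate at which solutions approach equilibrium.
Eigenvalues: λₙ = 4.08n²π²/3.5275².
First three modes:
  n=1: λ₁ = 4.08π²/3.5275² ≈ 3.236
  n=2: λ₂ = 16.32π²/3.5275² ≈ 12.945 (4× faster decay)
  n=3: λ₃ = 36.72π²/3.5275² ≈ 29.125 (9× faster decay)
As t → ∞, higher modes decay exponentially faster. The n=1 mode dominates: θ ~ c₁ sin(πx/3.5275) e^{-λ₁t}.
Decay rate: λ₁ = 4.08π²/3.5275² ≈ 3.236.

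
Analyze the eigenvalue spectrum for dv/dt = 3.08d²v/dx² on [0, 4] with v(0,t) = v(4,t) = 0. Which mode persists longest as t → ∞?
Eigenvalues: λₙ = 3.08n²π²/4².
First three modes:
  n=1: λ₁ = 3.08π²/4² ≈ 1.9
  n=2: λ₂ = 12.32π²/4² ≈ 7.6 (4× faster decay)
  n=3: λ₃ = 27.72π²/4² ≈ 17.099 (9× faster decay)
As t → ∞, higher modes decay exponentially faster. The n=1 mode dominates: v ~ c₁ sin(πx/4) e^{-λ₁t}.
Decay rate: λ₁ = 3.08π²/4² ≈ 1.9.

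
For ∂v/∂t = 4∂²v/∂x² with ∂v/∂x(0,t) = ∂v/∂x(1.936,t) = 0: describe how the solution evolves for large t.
v → constant (steady state). Heat is conserved (no flux at boundaries); solution approaches the spatial average.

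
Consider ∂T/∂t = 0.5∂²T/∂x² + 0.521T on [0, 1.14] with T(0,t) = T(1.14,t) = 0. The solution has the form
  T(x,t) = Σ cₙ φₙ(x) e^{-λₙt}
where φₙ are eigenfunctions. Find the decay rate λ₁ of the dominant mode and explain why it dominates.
Eigenvalues: λₙ = 0.5n²π²/1.14² - 0.521.
First three modes:
  n=1: λ₁ = 0.5π²/1.14² - 0.521 ≈ 3.276
  n=2: λ₂ = 2π²/1.14² - 0.521 ≈ 14.668
  n=3: λ₃ = 4.5π²/1.14² - 0.521 ≈ 33.654
Since 0.5π²/1.14² ≈ 3.797 > 0.521, all λₙ > 0.
The n=1 mode decays slowest → dominates as t → ∞.
Asymptotic: T ~ c₁ sin(πx/1.14) e^{-λ₁t} with decay rate λ₁ ≈ 3.276.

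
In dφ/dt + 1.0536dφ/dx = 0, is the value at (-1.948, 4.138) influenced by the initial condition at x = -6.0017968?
No. Only data at x = -6.3077968 affects (-1.948, 4.138). Advection has one-way propagation along characteristics.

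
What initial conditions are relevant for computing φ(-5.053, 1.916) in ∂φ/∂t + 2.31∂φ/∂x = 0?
A single point: x = -9.47896. The characteristic through (-5.053, 1.916) is x - 2.31t = const, so x = -5.053 - 2.31·1.916 = -9.47896.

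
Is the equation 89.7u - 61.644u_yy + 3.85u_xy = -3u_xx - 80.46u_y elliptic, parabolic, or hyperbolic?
Rewriting in standard form: 3u_xx + 3.85u_xy - 61.644u_yy + 80.46u_y + 89.7u = 0. Computing B² - 4AC with A = 3, B = 3.85, C = -61.644: discriminant = 754.5505 (positive). Answer: hyperbolic.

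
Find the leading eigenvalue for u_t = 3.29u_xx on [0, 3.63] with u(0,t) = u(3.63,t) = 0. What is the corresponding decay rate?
Eigenvalues: λₙ = 3.29n²π²/3.63².
First three modes:
  n=1: λ₁ = 3.29π²/3.63² ≈ 2.464
  n=2: λ₂ = 13.16π²/3.63² ≈ 9.857 (4× faster decay)
  n=3: λ₃ = 29.61π²/3.63² ≈ 22.178 (9× faster decay)
As t → ∞, higher modes decay exponentially faster. The n=1 mode dominates: u ~ c₁ sin(πx/3.63) e^{-λ₁t}.
Decay rate: λ₁ = 3.29π²/3.63² ≈ 2.464.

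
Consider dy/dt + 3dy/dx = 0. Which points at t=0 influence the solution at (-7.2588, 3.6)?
A single point: x = -18.0588. The characteristic through (-7.2588, 3.6) is x - 3t = const, so x = -7.2588 - 3·3.6 = -18.0588.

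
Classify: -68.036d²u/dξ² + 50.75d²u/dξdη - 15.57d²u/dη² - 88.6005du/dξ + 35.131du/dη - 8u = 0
Elliptic (discriminant = -1661.71958).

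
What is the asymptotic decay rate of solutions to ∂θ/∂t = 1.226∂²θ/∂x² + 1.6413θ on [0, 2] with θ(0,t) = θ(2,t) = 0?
Eigenvalues: λₙ = 1.226n²π²/2² - 1.6413.
First three modes:
  n=1: λ₁ = 1.226π²/2² - 1.6413 ≈ 1.384
  n=2: λ₂ = 4.904π²/2² - 1.6413 ≈ 10.459
  n=3: λ₃ = 11.034π²/2² - 1.6413 ≈ 25.584
Since 1.226π²/2² ≈ 3.025 > 1.6413, all λₙ > 0.
The n=1 mode decays slowest → dominates as t → ∞.
Asymptotic: θ ~ c₁ sin(πx/2) e^{-λ₁t} with decay rate λ₁ ≈ 1.384.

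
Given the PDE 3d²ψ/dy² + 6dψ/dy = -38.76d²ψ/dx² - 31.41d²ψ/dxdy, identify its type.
Rewriting in standard form: 38.76d²ψ/dx² + 31.41d²ψ/dxdy + 3d²ψ/dy² + 6dψ/dy = 0. The second-order coefficients are A = 38.76, B = 31.41, C = 3. Since B² - 4AC = 521.4681 > 0, this is a hyperbolic PDE.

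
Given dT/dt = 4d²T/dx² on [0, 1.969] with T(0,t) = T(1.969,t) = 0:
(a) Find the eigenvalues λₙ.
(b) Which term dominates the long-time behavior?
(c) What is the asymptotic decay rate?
Eigenvalues: λₙ = 4n²π²/1.969².
First three modes:
  n=1: λ₁ = 4π²/1.969² ≈ 10.183
  n=2: λ₂ = 16π²/1.969² ≈ 40.731 (4× faster decay)
  n=3: λ₃ = 36π²/1.969² ≈ 91.645 (9× faster decay)
As t → ∞, higher modes decay exponentially faster. The n=1 mode dominates: T ~ c₁ sin(πx/1.969) e^{-λ₁t}.
Decay rate: λ₁ = 4π²/1.969² ≈ 10.183.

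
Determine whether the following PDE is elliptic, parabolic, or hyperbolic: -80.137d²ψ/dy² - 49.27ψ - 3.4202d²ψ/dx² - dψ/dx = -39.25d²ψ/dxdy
Rewriting in standard form: -3.4202d²ψ/dx² + 39.25d²ψ/dxdy - 80.137d²ψ/dy² - dψ/dx - 49.27ψ = 0. Coefficients: A = -3.4202, B = 39.25, C = -80.137. B² - 4AC = 444.2242304, which is positive, so the equation is hyperbolic.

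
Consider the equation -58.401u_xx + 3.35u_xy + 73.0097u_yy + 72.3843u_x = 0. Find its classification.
Hyperbolic. (A = -58.401, B = 3.35, C = 73.0097 gives B² - 4AC = 17066.5804588.)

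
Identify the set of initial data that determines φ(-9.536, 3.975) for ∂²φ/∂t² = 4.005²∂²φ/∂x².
Domain of dependence: [-25.455875, 6.383875]. Signals travel at speed 4.005, so data within |x - -9.536| ≤ 4.005·3.975 = 15.919875 can reach the point.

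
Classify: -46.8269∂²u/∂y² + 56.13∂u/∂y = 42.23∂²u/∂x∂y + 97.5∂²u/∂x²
Rewriting in standard form: -97.5∂²u/∂x² - 42.23∂²u/∂x∂y - 46.8269∂²u/∂y² + 56.13∂u/∂y = 0. Elliptic (discriminant = -16479.1181).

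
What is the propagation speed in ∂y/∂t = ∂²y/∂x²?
Infinite. The heat equation is parabolic, not hyperbolic, so disturbances propagate instantly.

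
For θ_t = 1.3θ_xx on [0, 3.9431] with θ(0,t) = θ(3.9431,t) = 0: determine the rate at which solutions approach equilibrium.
Eigenvalues: λₙ = 1.3n²π²/3.9431².
First three modes:
  n=1: λ₁ = 1.3π²/3.9431² ≈ 0.825
  n=2: λ₂ = 5.2π²/3.9431² ≈ 3.301 (4× faster decay)
  n=3: λ₃ = 11.7π²/3.9431² ≈ 7.427 (9× faster decay)
As t → ∞, higher modes decay exponentially faster. The n=1 mode dominates: θ ~ c₁ sin(πx/3.9431) e^{-λ₁t}.
Decay rate: λ₁ = 1.3π²/3.9431² ≈ 0.825.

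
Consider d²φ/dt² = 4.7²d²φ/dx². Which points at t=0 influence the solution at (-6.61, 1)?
Domain of dependence: [-11.31, -1.91]. Signals travel at speed 4.7, so data within |x - -6.61| ≤ 4.7·1 = 4.7 can reach the point.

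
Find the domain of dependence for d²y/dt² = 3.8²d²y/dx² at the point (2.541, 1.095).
Domain of dependence: [-1.62, 6.702]. Signals travel at speed 3.8, so data within |x - 2.541| ≤ 3.8·1.095 = 4.161 can reach the point.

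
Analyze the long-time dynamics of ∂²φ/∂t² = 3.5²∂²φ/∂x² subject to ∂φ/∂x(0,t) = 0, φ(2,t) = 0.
Long-time behavior: φ oscillates (no decay). Energy is conserved; the solution oscillates indefinitely as standing waves.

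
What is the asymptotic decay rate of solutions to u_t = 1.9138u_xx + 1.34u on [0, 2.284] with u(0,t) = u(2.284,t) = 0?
Eigenvalues: λₙ = 1.9138n²π²/2.284² - 1.34.
First three modes:
  n=1: λ₁ = 1.9138π²/2.284² - 1.34 ≈ 2.281
  n=2: λ₂ = 7.6552π²/2.284² - 1.34 ≈ 13.143
  n=3: λ₃ = 17.2242π²/2.284² - 1.34 ≈ 31.247
Since 1.9138π²/2.284² ≈ 3.621 > 1.34, all λₙ > 0.
The n=1 mode decays slowest → dominates as t → ∞.
Asymptotic: u ~ c₁ sin(πx/2.284) e^{-λ₁t} with decay rate λ₁ ≈ 2.281.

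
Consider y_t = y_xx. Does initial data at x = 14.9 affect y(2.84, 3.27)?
Yes, for any finite x. The heat equation has infinite propagation speed, so all initial data affects all points at any t > 0.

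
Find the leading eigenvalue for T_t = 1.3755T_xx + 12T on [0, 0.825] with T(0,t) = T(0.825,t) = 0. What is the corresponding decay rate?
Eigenvalues: λₙ = 1.3755n²π²/0.825² - 12.
First three modes:
  n=1: λ₁ = 1.3755π²/0.825² - 12 ≈ 7.946
  n=2: λ₂ = 5.502π²/0.825² - 12 ≈ 67.783
  n=3: λ₃ = 12.3795π²/0.825² - 12 ≈ 167.513
Since 1.3755π²/0.825² ≈ 19.946 > 12, all λₙ > 0.
The n=1 mode decays slowest → dominates as t → ∞.
Asymptotic: T ~ c₁ sin(πx/0.825) e^{-λ₁t} with decay rate λ₁ ≈ 7.946.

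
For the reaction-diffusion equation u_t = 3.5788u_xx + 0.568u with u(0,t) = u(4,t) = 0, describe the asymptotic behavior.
u → 0. Diffusion dominates reaction (r=0.568 < κπ²/L²≈2.21); solution decays.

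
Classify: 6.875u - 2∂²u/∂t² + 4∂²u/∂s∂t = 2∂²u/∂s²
Rewriting in standard form: -2∂²u/∂s² + 4∂²u/∂s∂t - 2∂²u/∂t² + 6.875u = 0. Parabolic (discriminant = 0).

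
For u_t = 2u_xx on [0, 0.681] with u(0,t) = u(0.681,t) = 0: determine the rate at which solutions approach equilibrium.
Eigenvalues: λₙ = 2n²π²/0.681².
First three modes:
  n=1: λ₁ = 2π²/0.681² ≈ 42.563
  n=2: λ₂ = 8π²/0.681² ≈ 170.253 (4× faster decay)
  n=3: λ₃ = 18π²/0.681² ≈ 383.07 (9× faster decay)
As t → ∞, higher modes decay exponentially faster. The n=1 mode dominates: u ~ c₁ sin(πx/0.681) e^{-λ₁t}.
Decay rate: λ₁ = 2π²/0.681² ≈ 42.563.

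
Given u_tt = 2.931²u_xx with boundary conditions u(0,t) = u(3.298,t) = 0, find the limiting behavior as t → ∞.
u oscillates (no decay). Energy is conserved; the solution oscillates indefinitely as standing waves.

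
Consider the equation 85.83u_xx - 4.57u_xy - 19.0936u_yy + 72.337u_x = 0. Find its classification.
Hyperbolic. (A = 85.83, B = -4.57, C = -19.0936 gives B² - 4AC = 6576.099652.)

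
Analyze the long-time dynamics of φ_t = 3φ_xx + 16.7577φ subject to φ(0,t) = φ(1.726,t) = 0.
Long-time behavior: φ grows unboundedly. Reaction dominates diffusion (r=16.7577 > κπ²/L²≈9.94); solution grows exponentially.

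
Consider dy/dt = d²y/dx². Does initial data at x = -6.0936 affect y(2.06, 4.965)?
Yes, for any finite x. The heat equation has infinite propagation speed, so all initial data affects all points at any t > 0.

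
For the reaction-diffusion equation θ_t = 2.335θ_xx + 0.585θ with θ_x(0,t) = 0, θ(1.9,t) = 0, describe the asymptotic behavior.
θ → 0. Diffusion dominates reaction (r=0.585 < κπ²/(4L²)≈1.6); solution decays.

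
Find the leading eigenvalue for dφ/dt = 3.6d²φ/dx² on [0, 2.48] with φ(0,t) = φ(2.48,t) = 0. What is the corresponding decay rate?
Eigenvalues: λₙ = 3.6n²π²/2.48².
First three modes:
  n=1: λ₁ = 3.6π²/2.48² ≈ 5.777
  n=2: λ₂ = 14.4π²/2.48² ≈ 23.108 (4× faster decay)
  n=3: λ₃ = 32.4π²/2.48² ≈ 51.993 (9× faster decay)
As t → ∞, higher modes decay exponentially faster. The n=1 mode dominates: φ ~ c₁ sin(πx/2.48) e^{-λ₁t}.
Decay rate: λ₁ = 3.6π²/2.48² ≈ 5.777.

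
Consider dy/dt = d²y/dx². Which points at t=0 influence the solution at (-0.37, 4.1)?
The entire real line. The heat equation has infinite propagation speed: any initial disturbance instantly affects all points (though exponentially small far away).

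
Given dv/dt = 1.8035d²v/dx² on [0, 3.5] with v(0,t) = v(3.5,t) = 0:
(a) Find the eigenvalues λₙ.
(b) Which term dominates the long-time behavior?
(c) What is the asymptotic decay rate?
Eigenvalues: λₙ = 1.8035n²π²/3.5².
First three modes:
  n=1: λ₁ = 1.8035π²/3.5² ≈ 1.453
  n=2: λ₂ = 7.214π²/3.5² ≈ 5.812 (4× faster decay)
  n=3: λ₃ = 16.2315π²/3.5² ≈ 13.077 (9× faster decay)
As t → ∞, higher modes decay exponentially faster. The n=1 mode dominates: v ~ c₁ sin(πx/3.5) e^{-λ₁t}.
Decay rate: λ₁ = 1.8035π²/3.5² ≈ 1.453.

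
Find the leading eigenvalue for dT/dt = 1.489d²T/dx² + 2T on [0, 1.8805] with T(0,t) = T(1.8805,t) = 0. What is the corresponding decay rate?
Eigenvalues: λₙ = 1.489n²π²/1.8805² - 2.
First three modes:
  n=1: λ₁ = 1.489π²/1.8805² - 2 ≈ 2.156
  n=2: λ₂ = 5.956π²/1.8805² - 2 ≈ 14.623
  n=3: λ₃ = 13.401π²/1.8805² - 2 ≈ 35.402
Since 1.489π²/1.8805² ≈ 4.156 > 2, all λₙ > 0.
The n=1 mode decays slowest → dominates as t → ∞.
Asymptotic: T ~ c₁ sin(πx/1.8805) e^{-λ₁t} with decay rate λ₁ ≈ 2.156.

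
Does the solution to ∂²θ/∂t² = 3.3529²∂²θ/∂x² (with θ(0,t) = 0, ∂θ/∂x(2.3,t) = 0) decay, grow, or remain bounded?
θ oscillates (no decay). Energy is conserved; the solution oscillates indefinitely as standing waves.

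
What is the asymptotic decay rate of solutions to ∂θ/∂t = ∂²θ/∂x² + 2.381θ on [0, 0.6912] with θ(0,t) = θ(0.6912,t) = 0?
Eigenvalues: λₙ = n²π²/0.6912² - 2.381.
First three modes:
  n=1: λ₁ = π²/0.6912² - 2.381 ≈ 18.277
  n=2: λ₂ = 4π²/0.6912² - 2.381 ≈ 80.252
  n=3: λ₃ = 9π²/0.6912² - 2.381 ≈ 183.543
Since π²/0.6912² ≈ 20.658 > 2.381, all λₙ > 0.
The n=1 mode decays slowest → dominates as t → ∞.
Asymptotic: θ ~ c₁ sin(πx/0.6912) e^{-λ₁t} with decay rate λ₁ ≈ 18.277.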